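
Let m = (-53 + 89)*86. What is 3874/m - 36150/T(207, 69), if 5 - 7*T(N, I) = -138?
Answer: -391444409/221364 ≈ -1768.3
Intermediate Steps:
T(N, I) = 143/7 (T(N, I) = 5/7 - ⅐*(-138) = 5/7 + 138/7 = 143/7)
m = 3096 (m = 36*86 = 3096)
3874/m - 36150/T(207, 69) = 3874/3096 - 36150/143/7 = 3874*(1/3096) - 36150*7/143 = 1937/1548 - 253050/143 = -391444409/221364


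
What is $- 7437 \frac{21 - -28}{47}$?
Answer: $- \frac{364413}{47} \approx -7753.5$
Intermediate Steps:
$- 7437 \frac{21 - -28}{47} = - 7437 \left(21 + 28\right) \frac{1}{47} = - 7437 \cdot 49 \cdot \frac{1}{47} = \left(-7437\right) \frac{49}{47} = - \frac{364413}{47}$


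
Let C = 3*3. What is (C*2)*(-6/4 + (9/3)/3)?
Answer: -9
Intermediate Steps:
C = 9
(C*2)*(-6/4 + (9/3)/3) = (9*2)*(-6/4 + (9/3)/3) = 18*(-6*¼ + (9*(⅓))*(⅓)) = 18*(-3/2 + 3*(⅓)) = 18*(-3/2 + 1) = 18*(-½) = -9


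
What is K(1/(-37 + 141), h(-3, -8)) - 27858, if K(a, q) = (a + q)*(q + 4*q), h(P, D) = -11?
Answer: -2834367/104 ≈ -27254.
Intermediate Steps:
K(a, q) = 5*q*(a + q) (K(a, q) = (a + q)*(5*q) = 5*q*(a + q))
K(1/(-37 + 141), h(-3, -8)) - 27858 = 5*(-11)*(1/(-37 + 141) - 11) - 27858 = 5*(-11)*(1/104 - 11) - 27858 = 5*(-11)*(-1143/104) - 27858 = 62865/104 - 27858 = -2834367/104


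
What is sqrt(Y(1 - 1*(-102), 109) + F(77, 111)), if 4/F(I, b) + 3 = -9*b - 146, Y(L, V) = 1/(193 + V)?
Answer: I*sqrt(1300110)/86674 ≈ 0.013155*I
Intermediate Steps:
F(I, b) = 4/(-149 - 9*b) (F(I, b) = 4/(-3 + (-9*b - 146)) = 4/(-3 + (-146 - 9*b)) = 4/(-149 - 9*b))
sqrt(Y(1 - 1*(-102), 109) + F(77, 111)) = sqrt(1/(193 + 109) - 4/(149 + 9*111)) = sqrt(1/302 - 4/(149 + 999)) = sqrt(1/302 - 4/1148) = sqrt(1/302 - 4*1/1148) = sqrt(1/302 - 1/287) = sqrt(-15/86674) = I*sqrt(1300110)/86674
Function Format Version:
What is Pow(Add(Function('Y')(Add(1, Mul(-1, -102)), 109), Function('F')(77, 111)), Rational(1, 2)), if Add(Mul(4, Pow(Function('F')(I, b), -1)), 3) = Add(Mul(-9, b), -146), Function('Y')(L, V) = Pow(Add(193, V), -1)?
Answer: Mul(Rational(1, 86674), I, Pow(1300110, Rational(1, 2))) ≈ Mul(0.013155, I)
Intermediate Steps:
Function('F')(I, b) = Mul(4, Pow(Add(-149, Mul(-9, b)), -1)) (Function('F')(I, b) = Mul(4, Pow(Add(-3, Add(Mul(-9, b), -146)), -1)) = Mul(4, Pow(Add(-3, Add(-146, Mul(-9, b))), -1)) = Mul(4, Pow(Add(-149, Mul(-9, b)), -1)))
Pow(Add(Function('Y')(Add(1, Mul(-1, -102)), 109), Function('F')(77, 111)), Rational(1, 2)) = Pow(Add(Pow(Add(193, 109), -1), Mul(-4, Pow(Add(149, Mul(9, 111)), -1))), Rational(1, 2)) = Pow(Add(Pow(302, -1), Mul(-4, Pow(Add(149, 999), -1))), Rational(1, 2)) = Pow(Add(Rational(1, 302), Mul(-4, Pow(1148, -1))), Rational(1, 2)) = Pow(Add(Rational(1, 302), Mul(-4, Rational(1, 1148))), Rational(1, 2)) = Pow(Add(Rational(1, 302), Rational(-1, 287)), Rational(1, 2)) = Pow(Rational(-15, 86674), Rational(1, 2)) = Mul(Rational(1, 86674), I, Pow(1300110, Rational(1, 2)))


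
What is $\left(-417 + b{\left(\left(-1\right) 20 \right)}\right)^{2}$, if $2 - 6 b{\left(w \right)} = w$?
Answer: $\frac{1537600}{9} \approx 1.7084 \cdot 10^{5}$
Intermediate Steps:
$b{\left(w \right)} = \frac{1}{3} - \frac{w}{6}$
$\left(-417 + b{\left(\left(-1\right) 20 \right)}\right)^{2} = \left(-417 - \left(- \frac{1}{3} + \frac{\left(-1\right) 20}{6}\right)\right)^{2} = \left(-417 + \left(\frac{1}{3} - - \frac{10}{3}\right)\right)^{2} = \left(-417 + \left(\frac{1}{3} + \frac{10}{3}\right)\right)^{2} = \left(-417 + \frac{11}{3}\right)^{2} = \left(- \frac{1240}{3}\right)^{2} = \frac{1537600}{9}$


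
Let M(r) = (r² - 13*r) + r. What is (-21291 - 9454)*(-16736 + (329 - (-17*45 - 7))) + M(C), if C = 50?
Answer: 480699975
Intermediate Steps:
M(r) = r² - 12*r
(-21291 - 9454)*(-16736 + (329 - (-17*45 - 7))) + M(C) = (-21291 - 9454)*(-16736 + (329 - (-17*45 - 7))) + 50*(-12 + 50) = -30745*(-16736 + (329 - (-765 - 7))) + 50*38 = -30745*(-16736 + (329 - 1*(-772))) + 1900 = -30745*(-16736 + (329 + 772)) + 1900 = -30745*(-16736 + 1101) + 1900 = -30745*(-15635) + 1900 = 480698075 + 1900 = 480699975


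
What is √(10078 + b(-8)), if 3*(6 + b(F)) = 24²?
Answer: 2*√2566 ≈ 101.31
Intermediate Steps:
b(F) = 186 (b(F) = -6 + (⅓)*24² = -6 + (⅓)*576 = -6 + 192 = 186)
√(10078 + b(-8)) = √(10078 + 186) = √10264 = 2*√2566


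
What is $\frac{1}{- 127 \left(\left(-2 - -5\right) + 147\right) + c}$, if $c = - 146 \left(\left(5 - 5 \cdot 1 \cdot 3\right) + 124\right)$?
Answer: $- \frac{1}{35694} \approx -2.8016 \cdot 10^{-5}$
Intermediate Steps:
$c = -16644$ ($c = - 146 \left(\left(5 - 15\right) + 124\right) = - 146 \left(-10 + 124\right) = \left(-146\right) 114 = -16644$)
$\frac{1}{- 127 \left(\left(-2 - -5\right) + 147\right) + c} = \frac{1}{- 127 \left(\left(-2 - -5\right) + 147\right) - 16644} = \frac{1}{- 127 \left(\left(-2 + 5\right) + 147\right) - 16644} = \frac{1}{- 127 \left(3 + 147\right) - 16644} = \frac{1}{\left(-127\right) 150 - 16644} = \frac{1}{-19050 - 16644} = \frac{1}{-35694} = - \frac{1}{35694}$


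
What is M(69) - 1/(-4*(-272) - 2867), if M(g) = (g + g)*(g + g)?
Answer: 33879277/1779 ≈ 19044.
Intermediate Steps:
M(g) = 4*g² (M(g) = (2*g)*(2*g) = 4*g²)
M(69) - 1/(-4*(-272) - 2867) = 4*69² - 1/(-4*(-272) - 2867) = 4*4761 - 1/(1088 - 2867) = 19044 - 1/(-1779) = 19044 - 1*(-1/1779) = 19044 + 1/1779 = 33879277/1779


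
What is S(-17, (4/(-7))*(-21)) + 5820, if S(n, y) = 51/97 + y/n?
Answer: 9596883/1649 ≈ 5819.8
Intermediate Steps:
S(n, y) = 51/97 + y/n (S(n, y) = 51*(1/97) + y/n = 51/97 + y/n)
S(-17, (4/(-7))*(-21)) + 5820 = (51/97 + ((4/(-7))*(-21))/(-17)) + 5820 = (51/97 + ((4*(-1/7))*(-21))*(-1/17)) + 5820 = (51/97 - 4/7*(-21)*(-1/17)) + 5820 = (51/97 + 12*(-1/17)) + 5820 = (51/97 - 12/17) + 5820 = -297/1649 + 5820 = 9596883/1649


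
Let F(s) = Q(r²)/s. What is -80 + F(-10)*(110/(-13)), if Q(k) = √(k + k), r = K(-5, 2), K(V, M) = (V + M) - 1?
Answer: -80 + 44*√2/13 ≈ -75.213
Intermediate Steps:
K(V, M) = -1 + M + V (K(V, M) = (M + V) - 1 = -1 + M + V)
r = -4 (r = -1 + 2 - 5 = -4)
Q(k) = √2*√k (Q(k) = √(2*k) = √2*√k)
F(s) = 4*√2/s (F(s) = (√2*√((-4)²))/s = (√2*√16)/s = (√2*4)/s = (4*√2)/s = 4*√2/s)
-80 + F(-10)*(110/(-13)) = -80 + (4*√2/(-10))*(110/(-13)) = -80 + (4*√2*(-⅒))*(110*(-1/13)) = -80 - 2*√2/5*(-110/13) = -80 + 44*√2/13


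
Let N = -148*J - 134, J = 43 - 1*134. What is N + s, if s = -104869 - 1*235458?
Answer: -326993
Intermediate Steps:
J = -91 (J = 43 - 134 = -91)
N = 13334 (N = -148*(-91) - 134 = 13468 - 134 = 13334)
s = -340327 (s = -104869 - 235458 = -340327)
N + s = 13334 - 340327 = -326993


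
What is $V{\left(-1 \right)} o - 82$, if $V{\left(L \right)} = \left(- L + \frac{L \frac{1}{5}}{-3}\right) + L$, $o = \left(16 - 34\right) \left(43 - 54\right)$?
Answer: $- \frac{344}{5} \approx -68.8$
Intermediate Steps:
$o = 198$ ($o = \left(-18\right) \left(-11\right) = 198$)
$V{\left(L \right)} = - \frac{L}{15}$ ($V{\left(L \right)} = \left(- L + L \frac{1}{5} \left(- \frac{1}{3}\right)\right) + L = \left(- L + \frac{L}{5} \left(- \frac{1}{3}\right)\right) + L = \left(- L - \frac{L}{15}\right) + L = - \frac{16 L}{15} + L = - \frac{L}{15}$)
$V{\left(-1 \right)} o - 82 = \left(- \frac{1}{15}\right) \left(-1\right) 198 - 82 = \frac{1}{15} \cdot 198 - 82 = \frac{66}{5} - 82 = - \frac{344}{5}$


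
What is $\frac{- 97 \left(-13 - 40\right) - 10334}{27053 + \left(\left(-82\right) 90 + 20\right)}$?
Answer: $- \frac{5193}{19693} \approx -0.2637$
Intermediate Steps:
$\frac{- 97 \left(-13 - 40\right) - 10334}{27053 + \left(\left(-82\right) 90 + 20\right)} = \frac{\left(-97\right) \left(-53\right) - 10334}{27053 + \left(-7380 + 20\right)} = \frac{5141 - 10334}{27053 - 7360} = - \frac{5193}{19693}$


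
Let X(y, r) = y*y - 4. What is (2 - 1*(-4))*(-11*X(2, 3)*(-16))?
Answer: 0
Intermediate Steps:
X(y, r) = -4 + y² (X(y, r) = y² - 4 = -4 + y²)
(2 - 1*(-4))*(-11*X(2, 3)*(-16)) = (2 - 1*(-4))*(-11*(-4 + 2²)*(-16)) = (2 + 4)*(-11*(-4 + 4)*(-16)) = 6*(-11*0*(-16)) = 6*(0*(-16)) = 6*0 = 0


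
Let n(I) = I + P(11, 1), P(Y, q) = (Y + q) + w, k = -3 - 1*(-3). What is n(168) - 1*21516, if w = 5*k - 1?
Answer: -21337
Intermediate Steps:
k = 0 (k = -3 + 3 = 0)
w = -1 (w = 5*0 - 1 = 0 - 1 = -1)
P(Y, q) = -1 + Y + q (P(Y, q) = (Y + q) - 1 = -1 + Y + q)
n(I) = 11 + I (n(I) = I + (-1 + 11 + 1) = I + 11 = 11 + I)
n(168) - 1*21516 = (11 + 168) - 1*21516 = 179 - 21516 = -21337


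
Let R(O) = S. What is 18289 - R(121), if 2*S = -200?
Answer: 18389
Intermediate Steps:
S = -100 (S = (½)*(-200) = -100)
R(O) = -100
18289 - R(121) = 18289 - 1*(-100) = 18289 + 100 = 18389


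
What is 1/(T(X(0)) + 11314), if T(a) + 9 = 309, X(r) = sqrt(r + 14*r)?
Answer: 1/11614 ≈ 8.6103e-5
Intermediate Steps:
X(r) = sqrt(15)*sqrt(r) (X(r) = sqrt(15*r) = sqrt(15)*sqrt(r))
T(a) = 300 (T(a) = -9 + 309 = 300)
1/(T(X(0)) + 11314) = 1/(300 + 11314) = 1/11614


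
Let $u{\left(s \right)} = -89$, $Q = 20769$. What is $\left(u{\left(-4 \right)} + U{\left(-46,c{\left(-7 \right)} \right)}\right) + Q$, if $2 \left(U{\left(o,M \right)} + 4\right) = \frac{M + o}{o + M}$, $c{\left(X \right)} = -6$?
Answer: $\frac{41353}{2} \approx 20677.0$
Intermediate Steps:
$U{\left(o,M \right)} = - \frac{7}{2}$ ($U{\left(o,M \right)} = -4 + \frac{\left(M + o\right) \frac{1}{o + M}}{2} = -4 + \frac{\left(M + o\right) \frac{1}{M + o}}{2} = -4 + \frac{1}{2} \cdot 1 = -4 + \frac{1}{2} = - \frac{7}{2}$)
$\left(u{\left(-4 \right)} + U{\left(-46,c{\left(-7 \right)} \right)}\right) + Q = \left(-89 - \frac{7}{2}\right) + 20769 = - \frac{185}{2} + 20769 = \frac{41353}{2}$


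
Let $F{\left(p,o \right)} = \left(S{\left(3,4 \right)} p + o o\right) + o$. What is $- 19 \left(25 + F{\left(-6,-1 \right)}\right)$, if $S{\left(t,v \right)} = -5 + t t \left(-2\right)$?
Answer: $-3097$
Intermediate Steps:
$S{\left(t,v \right)} = -5 - 2 t^{2}$ ($S{\left(t,v \right)} = -5 + t^{2} \left(-2\right) = -5 - 2 t^{2}$)
$F{\left(p,o \right)} = o + o^{2} - 23 p$ ($F{\left(p,o \right)} = \left(\left(-5 - 2 \cdot 3^{2}\right) p + o o\right) + o = \left(\left(-5 - 18\right) p + o^{2}\right) + o = \left(- 23 p + o^{2}\right) + o = \left(o^{2} - 23 p\right) + o = o + o^{2} - 23 p$)
$- 19 \left(25 + F{\left(-6,-1 \right)}\right) = - 19 \left(25 - \left(-137 - 1\right)\right) = - 19 \left(25 + \left(-1 + 1 + 138\right)\right) = - 19 \left(25 + 138\right) = \left(-19\right) 163 = -3097$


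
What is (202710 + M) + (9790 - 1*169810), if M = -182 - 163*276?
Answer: -2480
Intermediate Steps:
M = -45170 (M = -182 - 44988 = -45170)
(202710 + M) + (9790 - 1*169810) = (202710 - 45170) + (9790 - 1*169810) = 157540 + (9790 - 169810) = 157540 - 160020 = -2480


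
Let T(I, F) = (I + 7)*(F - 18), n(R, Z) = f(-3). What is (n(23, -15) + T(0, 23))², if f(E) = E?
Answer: 1024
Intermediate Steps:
n(R, Z) = -3
T(I, F) = (-18 + F)*(7 + I) (T(I, F) = (7 + I)*(-18 + F) = (-18 + F)*(7 + I))
(n(23, -15) + T(0, 23))² = (-3 + (-126 - 18*0 + 7*23 + 23*0))² = (-3 + (-126 + 0 + 161 + 0))² = (-3 + 35)² = 32² = 1024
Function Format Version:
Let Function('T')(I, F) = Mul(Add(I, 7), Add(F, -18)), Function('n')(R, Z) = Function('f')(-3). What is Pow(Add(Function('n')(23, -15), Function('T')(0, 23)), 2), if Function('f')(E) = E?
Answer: 1024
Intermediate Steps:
Function('n')(R, Z) = -3
Function('T')(I, F) = Mul(Add(-18, F), Add(7, I)) (Function('T')(I, F) = Mul(Add(7, I), Add(-18, F)) = Mul(Add(-18, F), Add(7, I)))
Pow(Add(Function('n')(23, -15), Function('T')(0, 23)), 2) = Pow(Add(-3, Add(-126, Mul(-18, 0), Mul(7, 23), Mul(23, 0))), 2) = Pow(Add(-3, Add(-126, 0, 161, 0)), 2) = Pow(Add(-3, 35), 2) = Pow(32, 2) = 1024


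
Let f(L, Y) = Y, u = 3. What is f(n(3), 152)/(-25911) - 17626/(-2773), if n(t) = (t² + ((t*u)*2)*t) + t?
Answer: 456285790/71851203 ≈ 6.3504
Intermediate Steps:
n(t) = t + 7*t² (n(t) = (t² + ((t*3)*2)*t) + t = (t² + ((3*t)*2)*t) + t = (t² + (6*t)*t) + t = (t² + 6*t²) + t = 7*t² + t = t + 7*t²)
f(n(3), 152)/(-25911) - 17626/(-2773) = 152/(-25911) - 17626/(-2773) = 152*(-1/25911) - 17626*(-1/2773) = -152/25911 + 17626/2773 = 456285790/71851203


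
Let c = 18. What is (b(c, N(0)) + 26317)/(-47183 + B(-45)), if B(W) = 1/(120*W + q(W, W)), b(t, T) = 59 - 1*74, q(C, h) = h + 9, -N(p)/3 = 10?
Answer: -142977672/256486789 ≈ -0.55745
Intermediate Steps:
N(p) = -30 (N(p) = -3*10 = -30)
q(C, h) = 9 + h
b(t, T) = -15 (b(t, T) = 59 - 74 = -15)
B(W) = 1/(9 + 121*W) (B(W) = 1/(120*W + (9 + W)) = 1/(9 + 121*W))
(b(c, N(0)) + 26317)/(-47183 + B(-45)) = (-15 + 26317)/(-47183 + 1/(9 + 121*(-45))) = 26302/(-47183 + 1/(9 - 5445)) = 26302/(-47183 + 1/(-5436)) = 26302/(-47183 - 1/5436) = 26302/(-256486789/5436) = 26302*(-5436/256486789) = -142977672/256486789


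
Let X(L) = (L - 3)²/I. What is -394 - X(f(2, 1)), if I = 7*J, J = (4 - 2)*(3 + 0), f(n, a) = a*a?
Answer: -8276/21 ≈ -394.10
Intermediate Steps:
f(n, a) = a²
J = 6 (J = 2*3 = 6)
I = 42 (I = 7*6 = 42)
X(L) = (-3 + L)²/42 (X(L) = (L - 3)²/42 = (-3 + L)²*(1/42) = (-3 + L)²/42)
-394 - X(f(2, 1)) = -394 - (-3 + 1²)²/42 = -394 - (-3 + 1)²/42 = -394 - (-2)²/42 = -394 - 4/42 = -394 - 1*2/21 = -394 - 2/21 = -8276/21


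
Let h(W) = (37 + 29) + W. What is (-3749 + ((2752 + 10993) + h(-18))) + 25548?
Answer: 35592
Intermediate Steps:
h(W) = 66 + W
(-3749 + ((2752 + 10993) + h(-18))) + 25548 = (-3749 + ((2752 + 10993) + (66 - 18))) + 25548 = (-3749 + (13745 + 48)) + 25548 = (-3749 + 13793) + 25548 = 10044 + 25548 = 35592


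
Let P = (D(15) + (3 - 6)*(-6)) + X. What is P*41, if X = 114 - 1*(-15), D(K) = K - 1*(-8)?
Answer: 6970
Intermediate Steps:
D(K) = 8 + K (D(K) = K + 8 = 8 + K)
X = 129 (X = 114 + 15 = 129)
P = 170 (P = ((8 + 15) + (3 - 6)*(-6)) + 129 = (23 - 3*(-6)) + 129 = (23 + 18) + 129 = 41 + 129 = 170)
P*41 = 170*41 = 6970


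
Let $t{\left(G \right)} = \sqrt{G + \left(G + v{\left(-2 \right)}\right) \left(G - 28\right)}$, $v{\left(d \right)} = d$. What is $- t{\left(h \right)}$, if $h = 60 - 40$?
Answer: $- 2 i \sqrt{31} \approx - 11.136 i$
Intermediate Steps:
$h = 20$
$t{\left(G \right)} = \sqrt{G + \left(-28 + G\right) \left(-2 + G\right)}$ ($t{\left(G \right)} = \sqrt{G + \left(G - 2\right) \left(G - 28\right)} = \sqrt{G + \left(-2 + G\right) \left(-28 + G\right)} = \sqrt{G + \left(-28 + G\right) \left(-2 + G\right)}$)
$- t{\left(h \right)} = - \sqrt{56 + 20^{2} - 580} = - \sqrt{56 + 400 - 580} = - \sqrt{-124} = - 2 i \sqrt{31}$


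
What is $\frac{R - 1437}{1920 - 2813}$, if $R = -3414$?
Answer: $\frac{4851}{893} \approx 5.4323$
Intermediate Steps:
$\frac{R - 1437}{1920 - 2813} = \frac{-3414 - 1437}{1920 - 2813} = - \frac{4851}{1920 - 2813} = - \frac{4851}{-893} = \left(-4851\right) \left(- \frac{1}{893}\right) = \frac{4851}{893}$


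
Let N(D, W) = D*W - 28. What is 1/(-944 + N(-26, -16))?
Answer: -1/556 ≈ -0.0017986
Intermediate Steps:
N(D, W) = -28 + D*W
1/(-944 + N(-26, -16)) = 1/(-944 + (-28 - 26*(-16))) = 1/(-944 + (-28 + 416)) = 1/(-944 + 388) = 1/(-556) = -1/556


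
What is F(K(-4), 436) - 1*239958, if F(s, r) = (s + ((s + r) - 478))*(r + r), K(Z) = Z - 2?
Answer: -287046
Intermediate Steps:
K(Z) = -2 + Z
F(s, r) = 2*r*(-478 + r + 2*s) (F(s, r) = (s + ((r + s) - 478))*(2*r) = (s + (-478 + r + s))*(2*r) = (-478 + r + 2*s)*(2*r) = 2*r*(-478 + r + 2*s))
F(K(-4), 436) - 1*239958 = 2*436*(-478 + 436 + 2*(-2 - 4)) - 1*239958 = 2*436*(-478 + 436 + 2*(-6)) - 239958 = 2*436*(-478 + 436 - 12) - 239958 = 2*436*(-54) - 239958 = -47088 - 239958 = -287046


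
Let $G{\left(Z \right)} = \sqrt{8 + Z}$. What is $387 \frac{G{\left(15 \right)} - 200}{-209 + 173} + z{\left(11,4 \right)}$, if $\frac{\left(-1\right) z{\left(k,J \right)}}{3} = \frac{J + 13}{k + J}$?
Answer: $\frac{10733}{5} - \frac{43 \sqrt{23}}{4} \approx 2095.0$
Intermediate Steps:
$z{\left(k,J \right)} = - \frac{3 \left(13 + J\right)}{J + k}$ ($z{\left(k,J \right)} = - 3 \frac{J + 13}{k + J} = - 3 \frac{13 + J}{J + k} = - \frac{3 \left(13 + J\right)}{J + k}$)
$387 \frac{G{\left(15 \right)} - 200}{-209 + 173} + z{\left(11,4 \right)} = 387 \frac{\sqrt{8 + 15} - 200}{-209 + 173} + \frac{3 \left(-13 - 4\right)}{4 + 11} = 387 \frac{\sqrt{23} - 200}{-36} + \frac{3 \left(-13 - 4\right)}{15} = 387 \left(-200 + \sqrt{23}\right) \left(- \frac{1}{36}\right) + 3 \cdot \frac{1}{15} \left(-17\right) = 387 \left(\frac{50}{9} - \frac{\sqrt{23}}{36}\right) - \frac{17}{5} = \left(2150 - \frac{43 \sqrt{23}}{4}\right) - \frac{17}{5} = \frac{10733}{5} - \frac{43 \sqrt{23}}{4}$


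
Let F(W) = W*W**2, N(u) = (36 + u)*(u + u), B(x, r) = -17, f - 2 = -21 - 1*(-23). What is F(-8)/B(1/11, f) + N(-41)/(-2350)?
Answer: 119623/3995 ≈ 29.943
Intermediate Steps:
f = 4 (f = 2 + (-21 - 1*(-23)) = 2 + (-21 + 23) = 2 + 2 = 4)
N(u) = 2*u*(36 + u) (N(u) = (36 + u)*(2*u) = 2*u*(36 + u))
F(W) = W**3
F(-8)/B(1/11, f) + N(-41)/(-2350) = (-8)**3/(-17) + (2*(-41)*(36 - 41))/(-2350) = -512*(-1/17) + (2*(-41)*(-5))*(-1/2350) = 512/17 + 410*(-1/2350) = 512/17 - 41/235 = 119623/3995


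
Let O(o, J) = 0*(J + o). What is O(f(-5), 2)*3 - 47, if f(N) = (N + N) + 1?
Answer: -47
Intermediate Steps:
f(N) = 1 + 2*N (f(N) = 2*N + 1 = 1 + 2*N)
O(o, J) = 0
O(f(-5), 2)*3 - 47 = 0*3 - 47 = 0 - 47 = -47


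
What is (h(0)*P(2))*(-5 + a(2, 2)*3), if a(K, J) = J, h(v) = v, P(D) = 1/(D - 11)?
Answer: 0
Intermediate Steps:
P(D) = 1/(-11 + D)
(h(0)*P(2))*(-5 + a(2, 2)*3) = (0/(-11 + 2))*(-5 + 2*3) = (0/(-9))*(-5 + 6) = (0*(-⅑))*1 = 0*1 = 0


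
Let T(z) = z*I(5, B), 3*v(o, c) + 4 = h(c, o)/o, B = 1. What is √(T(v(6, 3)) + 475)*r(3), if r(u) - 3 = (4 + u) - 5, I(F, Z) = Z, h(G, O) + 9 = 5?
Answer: 5*√4261/3 ≈ 108.79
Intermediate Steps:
h(G, O) = -4 (h(G, O) = -9 + 5 = -4)
r(u) = 2 + u (r(u) = 3 + ((4 + u) - 5) = 3 + (-1 + u) = 2 + u)
v(o, c) = -4/3 - 4/(3*o) (v(o, c) = -4/3 + (-4/o)/3 = -4/3 - 4/(3*o))
T(z) = z (T(z) = z*1 = z)
√(T(v(6, 3)) + 475)*r(3) = √((4/3)*(-1 - 1*6)/6 + 475)*(2 + 3) = √((4/3)*(⅙)*(-1 - 6) + 475)*5 = √((4/3)*(⅙)*(-7) + 475)*5 = √(-14/9 + 475)*5 = √(4261/9)*5 = (√4261/3)*5 = 5*√4261/3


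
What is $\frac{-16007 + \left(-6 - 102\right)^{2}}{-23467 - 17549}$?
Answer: $\frac{4343}{41016} \approx 0.10589$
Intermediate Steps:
$\frac{-16007 + \left(-6 - 102\right)^{2}}{-23467 - 17549} = \frac{-16007 + \left(-108\right)^{2}}{-41016} = \left(-16007 + 11664\right) \left(- \frac{1}{41016}\right) = \left(-4343\right) \left(- \frac{1}{41016}\right) = \frac{4343}{41016}$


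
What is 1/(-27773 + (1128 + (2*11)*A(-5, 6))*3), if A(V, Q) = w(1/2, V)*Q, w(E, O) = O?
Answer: -1/26369 ≈ -3.7923e-5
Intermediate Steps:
A(V, Q) = Q*V (A(V, Q) = V*Q = Q*V)
1/(-27773 + (1128 + (2*11)*A(-5, 6))*3) = 1/(-27773 + (1128 + (2*11)*(6*(-5)))*3) = 1/(-27773 + (1128 + 22*(-30))*3) = 1/(-27773 + (1128 - 660)*3) = 1/(-27773 + 468*3) = 1/(-27773 + 1404) = 1/(-26369) = -1/26369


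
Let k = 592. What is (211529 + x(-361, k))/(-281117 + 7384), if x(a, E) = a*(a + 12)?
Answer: -337518/273733 ≈ -1.2330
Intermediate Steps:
x(a, E) = a*(12 + a)
(211529 + x(-361, k))/(-281117 + 7384) = (211529 - 361*(12 - 361))/(-281117 + 7384) = (211529 - 361*(-349))/(-273733) = (211529 + 125989)*(-1/273733) = 337518*(-1/273733) = -337518/273733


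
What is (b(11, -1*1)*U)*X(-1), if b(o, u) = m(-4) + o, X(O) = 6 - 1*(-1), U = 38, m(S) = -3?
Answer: 2128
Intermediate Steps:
X(O) = 7 (X(O) = 6 + 1 = 7)
b(o, u) = -3 + o
(b(11, -1*1)*U)*X(-1) = ((-3 + 11)*38)*7 = (8*38)*7 = 304*7 = 2128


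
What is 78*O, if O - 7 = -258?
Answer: -19578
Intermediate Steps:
O = -251 (O = 7 - 258 = -251)
78*O = 78*(-251) = -19578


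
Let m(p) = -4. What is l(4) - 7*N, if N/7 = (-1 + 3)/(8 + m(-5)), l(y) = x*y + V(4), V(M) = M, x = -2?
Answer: -57/2 ≈ -28.500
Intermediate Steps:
l(y) = 4 - 2*y (l(y) = -2*y + 4 = 4 - 2*y)
N = 7/2 (N = 7*((-1 + 3)/(8 - 4)) = 7*(2/4) = 7*(2*(¼)) = 7*(½) = 7/2 ≈ 3.5000)
l(4) - 7*N = (4 - 2*4) - 7*7/2 = (4 - 8) - 49/2 = -4 - 49/2 = -57/2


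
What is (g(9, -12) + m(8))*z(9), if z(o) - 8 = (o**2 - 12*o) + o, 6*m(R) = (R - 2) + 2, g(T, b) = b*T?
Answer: 3200/3 ≈ 1066.7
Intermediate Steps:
g(T, b) = T*b
m(R) = R/6 (m(R) = ((R - 2) + 2)/6 = ((-2 + R) + 2)/6 = R/6)
z(o) = 8 + o**2 - 11*o (z(o) = 8 + ((o**2 - 12*o) + o) = 8 + (o**2 - 11*o) = 8 + o**2 - 11*o)
(g(9, -12) + m(8))*z(9) = (9*(-12) + (1/6)*8)*(8 + 9**2 - 11*9) = (-108 + 4/3)*(8 + 81 - 99) = -320/3*(-10) = 3200/3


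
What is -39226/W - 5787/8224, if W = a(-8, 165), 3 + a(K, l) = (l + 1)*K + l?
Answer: 14356681/435872 ≈ 32.938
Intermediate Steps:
a(K, l) = -3 + l + K*(1 + l) (a(K, l) = -3 + ((l + 1)*K + l) = -3 + ((1 + l)*K + l) = -3 + (K*(1 + l) + l) = -3 + (l + K*(1 + l)) = -3 + l + K*(1 + l))
W = -1166 (W = -3 - 8 + 165 - 8*165 = -3 - 8 + 165 - 1320 = -1166)
-39226/W - 5787/8224 = -39226/(-1166) - 5787/8224 = -39226*(-1/1166) - 5787*1/8224 = 1783/53 - 5787/8224 = 14356681/435872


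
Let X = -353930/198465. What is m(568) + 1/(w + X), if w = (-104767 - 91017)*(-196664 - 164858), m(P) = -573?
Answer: -1609831696951781001/2809479401312078 ≈ -573.00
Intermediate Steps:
X = -70786/39693 (X = -353930*1/198465 = -70786/39693 ≈ -1.7833)
w = 70780223248 (w = -195784*(-361522) = 70780223248)
m(568) + 1/(w + X) = -573 + 1/(70780223248 - 70786/39693) = -573 + 1/(2809479401312078/39693) = -573 + 39693/2809479401312078 = -1609831696951781001/2809479401312078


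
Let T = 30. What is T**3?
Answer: 27000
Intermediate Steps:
T**3 = 30**3 = 27000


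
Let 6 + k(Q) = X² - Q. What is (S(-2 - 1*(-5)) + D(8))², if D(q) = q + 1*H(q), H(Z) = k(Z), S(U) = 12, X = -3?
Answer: 225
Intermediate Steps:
k(Q) = 3 - Q (k(Q) = -6 + ((-3)² - Q) = -6 + (9 - Q) = 3 - Q)
H(Z) = 3 - Z
D(q) = 3 (D(q) = q + 1*(3 - q) = q + (3 - q) = 3)
(S(-2 - 1*(-5)) + D(8))² = (12 + 3)² = 15² = 225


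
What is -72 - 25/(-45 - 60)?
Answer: -1507/21 ≈ -71.762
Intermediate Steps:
-72 - 25/(-45 - 60) = -72 - 25/(-105) = -72 - 1/105*(-25) = -72 + 5/21 = -1507/21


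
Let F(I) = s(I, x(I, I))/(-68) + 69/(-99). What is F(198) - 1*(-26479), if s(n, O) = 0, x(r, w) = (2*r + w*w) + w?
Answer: 873784/33 ≈ 26478.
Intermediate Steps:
x(r, w) = w + w² + 2*r (x(r, w) = (2*r + w²) + w = (w² + 2*r) + w = w + w² + 2*r)
F(I) = -23/33 (F(I) = 0/(-68) + 69/(-99) = 0*(-1/68) + 69*(-1/99) = 0 - 23/33 = -23/33)
F(198) - 1*(-26479) = -23/33 - 1*(-26479) = -23/33 + 26479 = 873784/33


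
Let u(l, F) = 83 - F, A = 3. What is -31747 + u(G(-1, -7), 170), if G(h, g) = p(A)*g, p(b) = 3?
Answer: -31834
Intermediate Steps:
G(h, g) = 3*g
-31747 + u(G(-1, -7), 170) = -31747 + (83 - 1*170) = -31747 + (83 - 170) = -31747 - 87 = -31834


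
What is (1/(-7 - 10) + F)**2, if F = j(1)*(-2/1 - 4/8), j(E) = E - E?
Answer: 1/289 ≈ 0.0034602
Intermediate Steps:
j(E) = 0
F = 0 (F = 0*(-2/1 - 4/8) = 0*(-2*1 - 4*1/8) = 0*(-2 - 1/2) = 0*(-5/2) = 0)
(1/(-7 - 10) + F)**2 = (1/(-7 - 10) + 0)**2 = (1/(-17) + 0)**2 = (-1/17 + 0)**2 = (-1/17)**2 = 1/289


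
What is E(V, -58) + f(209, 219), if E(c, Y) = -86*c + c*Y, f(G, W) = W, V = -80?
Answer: 11739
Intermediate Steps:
E(c, Y) = -86*c + Y*c
E(V, -58) + f(209, 219) = -80*(-86 - 58) + 219 = -80*(-144) + 219 = 11520 + 219 = 11739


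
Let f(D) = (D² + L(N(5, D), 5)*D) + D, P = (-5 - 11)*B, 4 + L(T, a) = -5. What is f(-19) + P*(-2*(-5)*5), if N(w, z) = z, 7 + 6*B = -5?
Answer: 2113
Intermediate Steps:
B = -2 (B = -7/6 + (⅙)*(-5) = -7/6 - ⅚ = -2)
L(T, a) = -9 (L(T, a) = -4 - 5 = -9)
P = 32 (P = (-5 - 11)*(-2) = -16*(-2) = 32)
f(D) = D² - 8*D (f(D) = (D² - 9*D) + D = D² - 8*D)
f(-19) + P*(-2*(-5)*5) = -19*(-8 - 19) + 32*(-2*(-5)*5) = -19*(-27) + 32*(10*5) = 513 + 32*50 = 513 + 1600 = 2113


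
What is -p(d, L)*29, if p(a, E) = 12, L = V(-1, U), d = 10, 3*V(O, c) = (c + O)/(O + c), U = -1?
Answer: -348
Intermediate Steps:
V(O, c) = ⅓ (V(O, c) = ((c + O)/(O + c))/3 = ((O + c)/(O + c))/3 = (⅓)*1 = ⅓)
L = ⅓ ≈ 0.33333
-p(d, L)*29 = -1*12*29 = -12*29 = -348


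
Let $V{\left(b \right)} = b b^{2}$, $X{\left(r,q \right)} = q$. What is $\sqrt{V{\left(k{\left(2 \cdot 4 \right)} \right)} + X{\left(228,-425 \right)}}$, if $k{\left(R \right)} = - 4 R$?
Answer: $i \sqrt{33193} \approx 182.19 i$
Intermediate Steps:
$V{\left(b \right)} = b^{3}$
$\sqrt{V{\left(k{\left(2 \cdot 4 \right)} \right)} + X{\left(228,-425 \right)}} = \sqrt{\left(- 4 \cdot 2 \cdot 4\right)^{3} - 425} = \sqrt{\left(\left(-4\right) 8\right)^{3} - 425} = \sqrt{\left(-32\right)^{3} - 425} = \sqrt{-32768 - 425} = \sqrt{-33193} = i \sqrt{33193}$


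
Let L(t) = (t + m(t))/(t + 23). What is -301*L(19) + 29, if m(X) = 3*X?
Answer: -1547/3 ≈ -515.67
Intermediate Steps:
L(t) = 4*t/(23 + t) (L(t) = (t + 3*t)/(t + 23) = (4*t)/(23 + t) = 4*t/(23 + t))
-301*L(19) + 29 = -1204*19/(23 + 19) + 29 = -1204*19/42 + 29 = -301*38/21 + 29 = -1634/3 + 29 = -1547/3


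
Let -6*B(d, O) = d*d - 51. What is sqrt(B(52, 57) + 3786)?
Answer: sqrt(120378)/6 ≈ 57.826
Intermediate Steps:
B(d, O) = 17/2 - d**2/6 (B(d, O) = -(d*d - 51)/6 = -(d**2 - 51)/6 = -(-51 + d**2)/6 = 17/2 - d**2/6)
sqrt(B(52, 57) + 3786) = sqrt((17/2 - 1/6*52**2) + 3786) = sqrt((17/2 - 1/6*2704) + 3786) = sqrt((17/2 - 1352/3) + 3786) = sqrt(-2653/6 + 3786) = sqrt(20063/6) = sqrt(120378)/6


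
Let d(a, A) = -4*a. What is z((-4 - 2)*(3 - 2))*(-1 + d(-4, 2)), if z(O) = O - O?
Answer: 0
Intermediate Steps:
z(O) = 0
z((-4 - 2)*(3 - 2))*(-1 + d(-4, 2)) = 0*(-1 - 4*(-4)) = 0*(-1 + 16) = 0*15 = 0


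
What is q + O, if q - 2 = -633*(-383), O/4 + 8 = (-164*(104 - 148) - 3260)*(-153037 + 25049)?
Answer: -2025039703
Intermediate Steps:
O = -2025282144 (O = -32 + 4*((-164*(104 - 148) - 3260)*(-153037 + 25049)) = -32 + 4*((-164*(-44) - 3260)*(-127988)) = -32 + 4*((7216 - 3260)*(-127988)) = -32 + 4*(3956*(-127988)) = -32 + 4*(-506320528) = -32 - 2025282112 = -2025282144)
q = 242441 (q = 2 - 633*(-383) = 2 + 242439 = 242441)
q + O = 242441 - 2025282144 = -2025039703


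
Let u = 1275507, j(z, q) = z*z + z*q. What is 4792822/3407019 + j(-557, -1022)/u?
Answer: 3036587147437/1448558861211 ≈ 2.0963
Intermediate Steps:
j(z, q) = z**2 + q*z
4792822/3407019 + j(-557, -1022)/u = 4792822/3407019 - 557*(-1022 - 557)/1275507 = 4792822*(1/3407019) - 557*(-1579)*(1/1275507) = 4792822/3407019 + 879503*(1/1275507) = 4792822/3407019 + 879503/1275507 = 3036587147437/1448558861211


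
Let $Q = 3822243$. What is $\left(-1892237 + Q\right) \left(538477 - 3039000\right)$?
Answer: $-4826024393138$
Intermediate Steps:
$\left(-1892237 + Q\right) \left(538477 - 3039000\right) = \left(-1892237 + 3822243\right) \left(538477 - 3039000\right) = 1930006 \left(-2500523\right) = -4826024393138$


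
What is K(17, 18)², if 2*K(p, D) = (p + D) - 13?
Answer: 121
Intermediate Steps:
K(p, D) = -13/2 + D/2 + p/2 (K(p, D) = ((p + D) - 13)/2 = ((D + p) - 13)/2 = (-13 + D + p)/2 = -13/2 + D/2 + p/2)
K(17, 18)² = (-13/2 + (½)*18 + (½)*17)² = (-13/2 + 9 + 17/2)² = 11² = 121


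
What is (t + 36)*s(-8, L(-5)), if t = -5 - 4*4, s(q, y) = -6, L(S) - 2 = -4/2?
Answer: -90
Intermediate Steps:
L(S) = 0 (L(S) = 2 - 4/2 = 2 - 4*1/2 = 2 - 2 = 0)
t = -21 (t = -5 - 16 = -21)
(t + 36)*s(-8, L(-5)) = (-21 + 36)*(-6) = 15*(-6) = -90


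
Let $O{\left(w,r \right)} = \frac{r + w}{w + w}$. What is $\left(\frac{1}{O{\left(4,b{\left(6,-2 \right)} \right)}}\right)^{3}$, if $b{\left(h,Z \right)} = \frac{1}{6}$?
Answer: $\frac{110592}{15625} \approx 7.0779$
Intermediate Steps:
$b{\left(h,Z \right)} = \frac{1}{6}$
$O{\left(w,r \right)} = \frac{r + w}{2 w}$
$\left(\frac{1}{O{\left(4,b{\left(6,-2 \right)} \right)}}\right)^{3} = \left(\frac{1}{\frac{1}{2} \cdot \frac{1}{4} \left(\frac{1}{6} + 4\right)}\right)^{3} = \left(\frac{1}{\frac{1}{2} \cdot \frac{1}{4} \cdot \frac{25}{6}}\right)^{3} = \left(\frac{1}{\frac{25}{48}}\right)^{3} = \left(\frac{48}{25}\right)^{3} = \frac{110592}{15625}$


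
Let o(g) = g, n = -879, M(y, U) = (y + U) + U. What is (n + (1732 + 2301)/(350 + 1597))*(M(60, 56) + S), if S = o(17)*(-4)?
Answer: -177567520/1947 ≈ -91201.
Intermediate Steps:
M(y, U) = y + 2*U (M(y, U) = (U + y) + U = y + 2*U)
S = -68 (S = 17*(-4) = -68)
(n + (1732 + 2301)/(350 + 1597))*(M(60, 56) + S) = (-879 + (1732 + 2301)/(350 + 1597))*((60 + 2*56) - 68) = (-879 + 4033/1947)*((60 + 112) - 68) = (-879 + 4033*(1/1947))*(172 - 68) = (-879 + 4033/1947)*104 = -1707380/1947*104 = -177567520/1947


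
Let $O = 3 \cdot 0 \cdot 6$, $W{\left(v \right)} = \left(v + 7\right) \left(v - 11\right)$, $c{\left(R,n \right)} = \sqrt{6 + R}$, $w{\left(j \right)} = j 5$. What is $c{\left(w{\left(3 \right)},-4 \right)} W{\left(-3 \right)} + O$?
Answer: $- 56 \sqrt{21} \approx -256.62$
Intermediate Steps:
$w{\left(j \right)} = 5 j$
$W{\left(v \right)} = \left(-11 + v\right) \left(7 + v\right)$ ($W{\left(v \right)} = \left(7 + v\right) \left(-11 + v\right) = \left(-11 + v\right) \left(7 + v\right)$)
$O = 0$ ($O = 0 \cdot 6 = 0$)
$c{\left(w{\left(3 \right)},-4 \right)} W{\left(-3 \right)} + O = \sqrt{6 + 5 \cdot 3} \left(-77 + \left(-3\right)^{2} - -12\right) + 0 = \sqrt{6 + 15} \left(-77 + 9 + 12\right) + 0 = \sqrt{21} \left(-56\right) + 0 = - 56 \sqrt{21} + 0 = - 56 \sqrt{21}$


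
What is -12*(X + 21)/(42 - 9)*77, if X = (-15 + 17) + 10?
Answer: -924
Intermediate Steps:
X = 12 (X = 2 + 10 = 12)
-12*(X + 21)/(42 - 9)*77 = -12*(12 + 21)/(42 - 9)*77 = -396/33*77 = -12*1*77 = -12*77 = -924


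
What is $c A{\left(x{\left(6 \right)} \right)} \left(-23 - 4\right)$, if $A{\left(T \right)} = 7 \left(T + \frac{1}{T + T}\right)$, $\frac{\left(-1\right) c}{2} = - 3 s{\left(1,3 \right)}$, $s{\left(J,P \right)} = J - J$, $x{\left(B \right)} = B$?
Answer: $0$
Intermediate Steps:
$s{\left(J,P \right)} = 0$
$c = 0$ ($c = - 2 \left(\left(-3\right) 0\right) = \left(-2\right) 0 = 0$)
$A{\left(T \right)} = 7 T + \frac{7}{2 T}$ ($A{\left(T \right)} = 7 \left(T + \frac{1}{2 T}\right) = 7 T + \frac{7}{2 T}$)
$c A{\left(x{\left(6 \right)} \right)} \left(-23 - 4\right) = 0 \left(7 \cdot 6 + \frac{7}{2 \cdot 6}\right) \left(-23 - 4\right) = 0 \left(42 + \frac{7}{2} \cdot \frac{1}{6}\right) \left(-27\right) = 0 \left(42 + \frac{7}{12}\right) \left(-27\right) = 0 \cdot \frac{511}{12} \left(-27\right) = 0 \left(-27\right) = 0$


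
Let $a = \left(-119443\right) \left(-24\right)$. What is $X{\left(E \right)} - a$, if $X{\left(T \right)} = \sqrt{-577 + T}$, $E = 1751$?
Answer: $-2866632 + \sqrt{1174} \approx -2.8666 \cdot 10^{6}$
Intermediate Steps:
$a = 2866632$
$X{\left(E \right)} - a = \sqrt{-577 + 1751} - 2866632 = \sqrt{1174} - 2866632 = -2866632 + \sqrt{1174}$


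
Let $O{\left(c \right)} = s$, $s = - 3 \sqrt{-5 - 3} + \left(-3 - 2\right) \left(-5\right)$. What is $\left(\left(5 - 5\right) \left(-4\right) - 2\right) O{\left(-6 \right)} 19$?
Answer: $-950 + 228 i \sqrt{2} \approx -950.0 + 322.44 i$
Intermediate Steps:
$s = 25 - 6 i \sqrt{2}$ ($s = - 3 \sqrt{-8} - -25 = - 3 \cdot 2 i \sqrt{2} + 25 = - 6 i \sqrt{2} + 25 = 25 - 6 i \sqrt{2} \approx 25.0 - 8.4853 i$)
$O{\left(c \right)} = 25 - 6 i \sqrt{2}$
$\left(\left(5 - 5\right) \left(-4\right) - 2\right) O{\left(-6 \right)} 19 = \left(\left(5 - 5\right) \left(-4\right) - 2\right) \left(25 - 6 i \sqrt{2}\right) 19 = \left(0 \left(-4\right) - 2\right) \left(25 - 6 i \sqrt{2}\right) 19 = \left(0 - 2\right) \left(25 - 6 i \sqrt{2}\right) 19 = - 2 \left(25 - 6 i \sqrt{2}\right) 19 = \left(-50 + 12 i \sqrt{2}\right) 19 = -950 + 228 i \sqrt{2}$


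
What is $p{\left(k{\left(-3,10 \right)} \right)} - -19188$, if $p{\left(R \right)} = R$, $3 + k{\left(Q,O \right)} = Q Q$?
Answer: $19194$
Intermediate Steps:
$k{\left(Q,O \right)} = -3 + Q^{2}$ ($k{\left(Q,O \right)} = -3 + Q Q = -3 + Q^{2}$)
$p{\left(k{\left(-3,10 \right)} \right)} - -19188 = \left(-3 + \left(-3\right)^{2}\right) - -19188 = \left(-3 + 9\right) + 19188 = 6 + 19188 = 19194$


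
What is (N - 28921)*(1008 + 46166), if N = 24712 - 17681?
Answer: -1032638860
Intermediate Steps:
N = 7031
(N - 28921)*(1008 + 46166) = (7031 - 28921)*(1008 + 46166) = -21890*47174 = -1032638860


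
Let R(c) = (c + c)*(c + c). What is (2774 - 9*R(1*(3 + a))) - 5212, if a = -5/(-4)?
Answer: -12353/4 ≈ -3088.3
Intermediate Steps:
a = 5/4 (a = -5*(-¼) = 5/4 ≈ 1.2500)
R(c) = 4*c² (R(c) = (2*c)*(2*c) = 4*c²)
(2774 - 9*R(1*(3 + a))) - 5212 = (2774 - 36*(1*(3 + 5/4))²) - 5212 = (2774 - 36*(1*(17/4))²) - 5212 = (2774 - 36*(17/4)²) - 5212 = (2774 - 36*289/16) - 5212 = (2774 - 9*289/4) - 5212 = (2774 - 2601/4) - 5212 = 8495/4 - 5212 = -12353/4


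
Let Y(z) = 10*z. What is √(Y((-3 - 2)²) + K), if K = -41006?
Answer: 2*I*√10189 ≈ 201.88*I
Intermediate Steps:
√(Y((-3 - 2)²) + K) = √(10*(-3 - 2)² - 41006) = √(10*(-5)² - 41006) = √(10*25 - 41006) = √(250 - 41006) = √(-40756) = 2*I*√10189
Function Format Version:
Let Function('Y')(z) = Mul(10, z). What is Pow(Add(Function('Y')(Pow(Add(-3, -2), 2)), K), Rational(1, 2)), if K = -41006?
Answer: Mul(2, I, Pow(10189, Rational(1, 2))) ≈ Mul(201.88, I)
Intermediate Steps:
Pow(Add(Function('Y')(Pow(Add(-3, -2), 2)), K), Rational(1, 2)) = Pow(Add(Mul(10, Pow(Add(-3, -2), 2)), -41006), Rational(1, 2)) = Pow(Add(Mul(10, Pow(-5, 2)), -41006), Rational(1, 2)) = Pow(Add(Mul(10, 25), -41006), Rational(1, 2)) = Pow(Add(250, -41006), Rational(1, 2)) = Pow(-40756, Rational(1, 2)) = Mul(2, I, Pow(10189, Rational(1, 2)))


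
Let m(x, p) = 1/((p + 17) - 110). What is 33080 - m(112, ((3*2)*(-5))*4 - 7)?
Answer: 7277601/220 ≈ 33080.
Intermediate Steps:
m(x, p) = 1/(-93 + p) (m(x, p) = 1/((17 + p) - 110) = 1/(-93 + p))
33080 - m(112, ((3*2)*(-5))*4 - 7) = 33080 - 1/(-93 + (((3*2)*(-5))*4 - 7)) = 33080 - 1/(-93 + ((6*(-5))*4 - 7)) = 33080 - 1/(-93 + (-30*4 - 7)) = 33080 - 1/(-93 + (-120 - 7)) = 33080 - 1/(-93 - 127) = 33080 - 1/(-220) = 33080 - 1*(-1/220) = 33080 + 1/220 = 7277601/220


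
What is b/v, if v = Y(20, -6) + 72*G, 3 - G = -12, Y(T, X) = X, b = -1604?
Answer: -802/537 ≈ -1.4935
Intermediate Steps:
G = 15 (G = 3 - 1*(-12) = 3 + 12 = 15)
v = 1074 (v = -6 + 72*15 = -6 + 1080 = 1074)
b/v = -1604/1074 = -1604*1/1074 = -802/537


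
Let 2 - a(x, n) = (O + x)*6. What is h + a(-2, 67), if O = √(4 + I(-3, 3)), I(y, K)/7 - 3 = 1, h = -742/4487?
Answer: 8868/641 - 24*√2 ≈ -20.107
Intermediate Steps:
h = -106/641 (h = -742*1/4487 = -106/641 ≈ -0.16537)
I(y, K) = 28 (I(y, K) = 21 + 7*1 = 21 + 7 = 28)
O = 4*√2 (O = √(4 + 28) = √32 = 4*√2 ≈ 5.6569)
a(x, n) = 2 - 24*√2 - 6*x (a(x, n) = 2 - (4*√2 + x)*6 = 2 - (x + 4*√2)*6 = 2 - (6*x + 24*√2) = 2 + (-24*√2 - 6*x) = 2 - 24*√2 - 6*x)
h + a(-2, 67) = -106/641 + (2 - 24*√2 - 6*(-2)) = -106/641 + (2 - 24*√2 + 12) = -106/641 + (14 - 24*√2) = 8868/641 - 24*√2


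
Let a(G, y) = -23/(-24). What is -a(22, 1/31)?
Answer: -23/24 ≈ -0.95833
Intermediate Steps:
a(G, y) = 23/24 (a(G, y) = -23*(-1/24) = 23/24)
-a(22, 1/31) = -1*23/24 = -23/24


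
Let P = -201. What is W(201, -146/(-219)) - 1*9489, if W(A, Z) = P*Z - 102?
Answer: -9725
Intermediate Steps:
W(A, Z) = -102 - 201*Z (W(A, Z) = -201*Z - 102 = -102 - 201*Z)
W(201, -146/(-219)) - 1*9489 = (-102 - (-29346)/(-219)) - 1*9489 = (-102 - (-29346)*(-1)/219) - 9489 = (-102 - 201*⅔) - 9489 = (-102 - 134) - 9489 = -236 - 9489 = -9725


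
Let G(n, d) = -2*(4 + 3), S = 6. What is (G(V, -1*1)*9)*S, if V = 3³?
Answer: -756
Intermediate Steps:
V = 27
G(n, d) = -14 (G(n, d) = -2*7 = -14)
(G(V, -1*1)*9)*S = -14*9*6 = -126*6 = -756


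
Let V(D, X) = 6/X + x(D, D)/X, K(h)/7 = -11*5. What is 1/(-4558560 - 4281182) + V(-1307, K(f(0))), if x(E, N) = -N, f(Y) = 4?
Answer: -11606581631/3403300670 ≈ -3.4104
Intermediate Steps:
K(h) = -385 (K(h) = 7*(-11*5) = 7*(-55) = -385)
V(D, X) = 6/X - D/X (V(D, X) = 6/X + (-D)/X = 6/X - D/X)
1/(-4558560 - 4281182) + V(-1307, K(f(0))) = 1/(-4558560 - 4281182) + (6 - 1*(-1307))/(-385) = 1/(-8839742) - (6 + 1307)/385 = -1/8839742 - 1/385*1313 = -1/8839742 - 1313/385 = -11606581631/3403300670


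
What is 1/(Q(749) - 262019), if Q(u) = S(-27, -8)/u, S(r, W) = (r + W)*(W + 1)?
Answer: -107/28035998 ≈ -3.8165e-6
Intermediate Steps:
S(r, W) = (1 + W)*(W + r) (S(r, W) = (W + r)*(1 + W) = (1 + W)*(W + r))
Q(u) = 245/u (Q(u) = (-8 - 27 + (-8)**2 - 8*(-27))/u = (-8 - 27 + 64 + 216)/u = 245/u)
1/(Q(749) - 262019) = 1/(245/749 - 262019) = 1/(245*(1/749) - 262019) = 1/(35/107 - 262019) = 1/(-28035998/107) = -107/28035998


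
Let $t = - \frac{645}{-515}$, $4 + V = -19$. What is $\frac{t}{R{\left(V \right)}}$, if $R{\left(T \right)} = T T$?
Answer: $\frac{129}{54487} \approx 0.0023675$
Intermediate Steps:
$V = -23$ ($V = -4 - 19 = -23$)
$R{\left(T \right)} = T^{2}$
$t = \frac{129}{103}$ ($t = \left(-645\right) \left(- \frac{1}{515}\right) = \frac{129}{103} \approx 1.2524$)
$\frac{t}{R{\left(V \right)}} = \frac{129}{103 \left(-23\right)^{2}} = \frac{129}{103 \cdot 529} = \frac{129}{103} \cdot \frac{1}{529} = \frac{129}{54487}$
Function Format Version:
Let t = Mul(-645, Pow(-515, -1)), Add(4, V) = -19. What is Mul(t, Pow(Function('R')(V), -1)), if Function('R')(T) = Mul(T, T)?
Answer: Rational(129, 54487) ≈ 0.0023675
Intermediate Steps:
V = -23 (V = Add(-4, -19) = -23)
Function('R')(T) = Pow(T, 2)
t = Rational(129, 103) (t = Mul(-645, Rational(-1, 515)) = Rational(129, 103) ≈ 1.2524)
Mul(t, Pow(Function('R')(V), -1)) = Mul(Rational(129, 103), Pow(Pow(-23, 2), -1)) = Mul(Rational(129, 103), Pow(529, -1)) = Mul(Rational(129, 103), Rational(1, 529)) = Rational(129, 54487)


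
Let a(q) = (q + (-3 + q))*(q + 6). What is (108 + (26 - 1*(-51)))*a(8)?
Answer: 33670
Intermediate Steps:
a(q) = (-3 + 2*q)*(6 + q)
(108 + (26 - 1*(-51)))*a(8) = (108 + (26 - 1*(-51)))*(-18 + 2*8² + 9*8) = (108 + (26 + 51))*(-18 + 2*64 + 72) = (108 + 77)*(-18 + 128 + 72) = 185*182 = 33670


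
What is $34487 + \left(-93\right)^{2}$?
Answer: $43136$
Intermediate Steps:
$34487 + \left(-93\right)^{2} = 34487 + 8649 = 43136$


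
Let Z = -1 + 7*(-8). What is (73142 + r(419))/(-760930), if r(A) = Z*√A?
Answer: -36571/380465 + 57*√419/760930 ≈ -0.094589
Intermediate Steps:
Z = -57 (Z = -1 - 56 = -57)
r(A) = -57*√A
(73142 + r(419))/(-760930) = (73142 - 57*√419)/(-760930) = (73142 - 57*√419)*(-1/760930) = -36571/380465 + 57*√419/760930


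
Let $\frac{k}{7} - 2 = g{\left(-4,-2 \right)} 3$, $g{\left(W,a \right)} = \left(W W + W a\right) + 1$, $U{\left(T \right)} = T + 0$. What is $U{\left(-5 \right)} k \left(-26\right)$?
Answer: $70070$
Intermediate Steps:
$U{\left(T \right)} = T$
$g{\left(W,a \right)} = 1 + W^{2} + W a$ ($g{\left(W,a \right)} = \left(W^{2} + W a\right) + 1 = 1 + W^{2} + W a$)
$k = 539$ ($k = 14 + 7 \left(1 + \left(-4\right)^{2} - -8\right) 3 = 14 + 7 \left(1 + 16 + 8\right) 3 = 14 + 7 \cdot 25 \cdot 3 = 14 + 7 \cdot 75 = 14 + 525 = 539$)
$U{\left(-5 \right)} k \left(-26\right) = \left(-5\right) 539 \left(-26\right) = \left(-2695\right) \left(-26\right) = 70070$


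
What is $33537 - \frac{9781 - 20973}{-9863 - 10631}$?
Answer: $\frac{343648043}{10247} \approx 33536.0$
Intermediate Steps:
$33537 - \frac{9781 - 20973}{-9863 - 10631} = 33537 - - \frac{11192}{-20494} = 33537 - \left(-11192\right) \left(- \frac{1}{20494}\right) = 33537 - \frac{5596}{10247} = \frac{343648043}{10247}$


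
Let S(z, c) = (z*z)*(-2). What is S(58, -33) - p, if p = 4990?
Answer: -11718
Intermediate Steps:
S(z, c) = -2*z² (S(z, c) = z²*(-2) = -2*z²)
S(58, -33) - p = -2*58² - 1*4990 = -2*3364 - 4990 = -6728 - 4990 = -11718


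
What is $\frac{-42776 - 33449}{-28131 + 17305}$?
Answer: $\frac{76225}{10826} \approx 7.0409$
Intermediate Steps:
$\frac{-42776 - 33449}{-28131 + 17305} = \frac{-42776 - 33449}{-10826} = \left(-76225\right) \left(- \frac{1}{10826}\right) = \frac{76225}{10826}$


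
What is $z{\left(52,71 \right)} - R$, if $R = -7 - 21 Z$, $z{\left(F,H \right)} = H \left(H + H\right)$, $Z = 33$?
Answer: $10782$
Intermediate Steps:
$z{\left(F,H \right)} = 2 H^{2}$ ($z{\left(F,H \right)} = H 2 H = 2 H^{2}$)
$R = -700$ ($R = -7 - 693 = -700$)
$z{\left(52,71 \right)} - R = 2 \cdot 71^{2} - -700 = 2 \cdot 5041 + 700 = 10082 + 700 = 10782$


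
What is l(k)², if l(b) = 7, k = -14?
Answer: 49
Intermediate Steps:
l(k)² = 7² = 49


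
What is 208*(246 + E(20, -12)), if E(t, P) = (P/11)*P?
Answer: 592800/11 ≈ 53891.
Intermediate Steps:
E(t, P) = P²/11 (E(t, P) = (P*(1/11))*P = (P/11)*P = P²/11)
208*(246 + E(20, -12)) = 208*(246 + (1/11)*(-12)²) = 208*(246 + (1/11)*144) = 208*(246 + 144/11) = 208*(2850/11) = 592800/11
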